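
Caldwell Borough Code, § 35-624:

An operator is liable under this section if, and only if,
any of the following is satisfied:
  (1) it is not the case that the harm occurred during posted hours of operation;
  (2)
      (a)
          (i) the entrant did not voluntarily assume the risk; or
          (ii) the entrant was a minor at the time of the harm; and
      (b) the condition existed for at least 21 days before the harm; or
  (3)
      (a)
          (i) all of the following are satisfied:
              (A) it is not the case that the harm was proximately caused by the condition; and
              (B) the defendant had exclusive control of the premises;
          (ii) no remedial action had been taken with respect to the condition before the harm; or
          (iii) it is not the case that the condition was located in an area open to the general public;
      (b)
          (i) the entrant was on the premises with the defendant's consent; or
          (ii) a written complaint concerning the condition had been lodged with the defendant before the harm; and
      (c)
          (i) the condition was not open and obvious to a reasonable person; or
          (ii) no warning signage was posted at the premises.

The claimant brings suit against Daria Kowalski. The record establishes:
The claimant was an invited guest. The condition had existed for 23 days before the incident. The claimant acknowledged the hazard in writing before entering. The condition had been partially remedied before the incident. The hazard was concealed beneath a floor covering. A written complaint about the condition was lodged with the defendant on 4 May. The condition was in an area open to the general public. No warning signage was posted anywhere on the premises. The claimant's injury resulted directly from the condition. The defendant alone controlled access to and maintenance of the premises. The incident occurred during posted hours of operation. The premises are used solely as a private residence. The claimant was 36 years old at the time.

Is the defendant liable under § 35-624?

No — not liable.

(1) not (during posted hours) — fails.
(i) no assumed risk — fails.
(ii) entrant a minor — fails.
So (a) is not satisfied (F OR F).
(b) condition ≥21 days old — holds.
So (2) is not satisfied (F AND T).
(A) not (proximate cause) — not met.
(B) exclusive control — holds.
(i): F AND T → false.
(ii) no remedial action — not satisfied.
(iii) not (public area) — fails.
(a) = F OR F OR F = false.
(i) consent to enter — holds.
(ii) complaint lodged — holds.
(b) = T OR T = true.
(i) not open/obvious — satisfied.
(ii) no signage posted — holds.
(c): T OR T → true.
So (3) is not satisfied (F AND T AND T).
So Overall is not satisfied (F OR F OR F).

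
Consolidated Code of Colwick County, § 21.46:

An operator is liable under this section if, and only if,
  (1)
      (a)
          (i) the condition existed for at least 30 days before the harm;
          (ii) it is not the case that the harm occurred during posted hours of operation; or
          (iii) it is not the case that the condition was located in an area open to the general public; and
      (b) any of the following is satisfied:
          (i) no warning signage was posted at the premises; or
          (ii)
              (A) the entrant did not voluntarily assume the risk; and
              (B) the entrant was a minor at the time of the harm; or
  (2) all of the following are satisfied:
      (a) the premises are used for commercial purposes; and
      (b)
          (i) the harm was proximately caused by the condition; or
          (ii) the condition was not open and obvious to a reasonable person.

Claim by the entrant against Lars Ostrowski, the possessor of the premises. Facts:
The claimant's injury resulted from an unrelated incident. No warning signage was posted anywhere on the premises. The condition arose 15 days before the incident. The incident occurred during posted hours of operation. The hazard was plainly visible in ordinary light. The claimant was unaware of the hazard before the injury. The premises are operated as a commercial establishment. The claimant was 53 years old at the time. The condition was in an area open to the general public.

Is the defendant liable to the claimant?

(i) condition ≥30 days old — not satisfied.
(ii) not (during posted hours) — fails.
(iii) not (public area) — not satisfied.
So (a) is not satisfied (F OR F OR F).
(i) no signage posted — satisfied.
(A) no assumed risk — holds.
(B) entrant a minor — not met.
So (ii) is not satisfied (T AND F).
So (b) is satisfied (T OR F).
(1): F AND T → false.
(a) commercial use — satisfied.
(i) proximate cause — fails.
(ii) not open/obvious — not met.
So (b) is not satisfied (F OR F).
(2) = T AND F = false.
So Overall is not satisfied (F OR F).

No — not liable.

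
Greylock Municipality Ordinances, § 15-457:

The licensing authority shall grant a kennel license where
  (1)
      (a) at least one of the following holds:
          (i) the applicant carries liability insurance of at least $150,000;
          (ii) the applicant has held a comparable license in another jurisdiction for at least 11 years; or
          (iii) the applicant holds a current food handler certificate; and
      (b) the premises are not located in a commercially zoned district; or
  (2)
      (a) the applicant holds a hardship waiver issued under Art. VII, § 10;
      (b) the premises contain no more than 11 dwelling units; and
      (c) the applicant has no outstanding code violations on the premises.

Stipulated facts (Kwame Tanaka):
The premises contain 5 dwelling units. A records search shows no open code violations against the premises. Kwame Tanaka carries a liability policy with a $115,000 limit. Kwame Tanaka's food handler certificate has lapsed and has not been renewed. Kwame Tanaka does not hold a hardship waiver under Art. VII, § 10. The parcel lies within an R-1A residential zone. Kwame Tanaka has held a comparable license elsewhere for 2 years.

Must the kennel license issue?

No — denied.

(i) insurance ≥ $150,000 — fails.
(ii) prior license ≥ 11 yr — not met.
(iii) food handler cert. — not met.
(a): F OR F OR F → false.
(b) not (commercially zoned) — met.
(1): F AND T → false.
(a) hardship waiver — not satisfied.
(b) ≤ 11 units — holds.
(c) no code violations — holds.
So (2) is not satisfied (F AND T AND T).
Overall = F OR F = false.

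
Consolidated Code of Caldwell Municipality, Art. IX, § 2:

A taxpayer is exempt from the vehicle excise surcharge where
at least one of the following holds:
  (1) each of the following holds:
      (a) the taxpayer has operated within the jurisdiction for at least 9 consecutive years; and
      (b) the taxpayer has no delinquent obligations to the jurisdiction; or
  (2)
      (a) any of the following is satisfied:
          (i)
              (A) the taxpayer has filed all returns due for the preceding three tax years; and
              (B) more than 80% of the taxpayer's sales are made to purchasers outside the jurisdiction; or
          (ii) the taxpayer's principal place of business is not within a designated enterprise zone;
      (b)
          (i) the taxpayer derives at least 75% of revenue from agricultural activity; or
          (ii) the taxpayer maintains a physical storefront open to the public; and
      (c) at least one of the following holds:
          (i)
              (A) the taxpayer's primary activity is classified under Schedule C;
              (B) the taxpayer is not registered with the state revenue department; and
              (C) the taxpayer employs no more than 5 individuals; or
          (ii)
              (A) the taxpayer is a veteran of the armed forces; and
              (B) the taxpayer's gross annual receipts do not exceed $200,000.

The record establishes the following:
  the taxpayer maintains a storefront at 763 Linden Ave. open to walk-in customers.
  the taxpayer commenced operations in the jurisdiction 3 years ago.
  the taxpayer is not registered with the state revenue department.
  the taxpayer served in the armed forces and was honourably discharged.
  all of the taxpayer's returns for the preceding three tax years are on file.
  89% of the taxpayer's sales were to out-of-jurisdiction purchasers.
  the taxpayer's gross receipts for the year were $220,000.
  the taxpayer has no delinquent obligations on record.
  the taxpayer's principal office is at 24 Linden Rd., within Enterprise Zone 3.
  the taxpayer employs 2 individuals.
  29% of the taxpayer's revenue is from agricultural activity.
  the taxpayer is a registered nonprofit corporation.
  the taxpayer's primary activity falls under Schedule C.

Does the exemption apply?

(a) ≥ 9 yrs in jurisdiction — not met.
(b) no delinquency — holds.
(1): F AND T → false.
(A) returns current — met.
(B) >80% out-of-jur. sales — holds.
(i) = T AND T = true.
(ii) not (in enterprise zone) — not satisfied.
So (a) is satisfied (T OR F).
(i) ≥75% agricultural — fails.
(ii) has storefront — met.
So (b) is satisfied (F OR T).
(A) Schedule C activity — met.
(B) not (state-registered) — holds.
(C) ≤ 5 employees — met.
So (i) is satisfied (T AND T AND T).
(A) veteran — satisfied.
(B) receipts ≤ $200,000 — not met.
(ii): T AND F → false.
(c): T OR F → true.
(2): T AND T AND T → true.
So Overall is satisfied (F OR T).

Yes — exempt.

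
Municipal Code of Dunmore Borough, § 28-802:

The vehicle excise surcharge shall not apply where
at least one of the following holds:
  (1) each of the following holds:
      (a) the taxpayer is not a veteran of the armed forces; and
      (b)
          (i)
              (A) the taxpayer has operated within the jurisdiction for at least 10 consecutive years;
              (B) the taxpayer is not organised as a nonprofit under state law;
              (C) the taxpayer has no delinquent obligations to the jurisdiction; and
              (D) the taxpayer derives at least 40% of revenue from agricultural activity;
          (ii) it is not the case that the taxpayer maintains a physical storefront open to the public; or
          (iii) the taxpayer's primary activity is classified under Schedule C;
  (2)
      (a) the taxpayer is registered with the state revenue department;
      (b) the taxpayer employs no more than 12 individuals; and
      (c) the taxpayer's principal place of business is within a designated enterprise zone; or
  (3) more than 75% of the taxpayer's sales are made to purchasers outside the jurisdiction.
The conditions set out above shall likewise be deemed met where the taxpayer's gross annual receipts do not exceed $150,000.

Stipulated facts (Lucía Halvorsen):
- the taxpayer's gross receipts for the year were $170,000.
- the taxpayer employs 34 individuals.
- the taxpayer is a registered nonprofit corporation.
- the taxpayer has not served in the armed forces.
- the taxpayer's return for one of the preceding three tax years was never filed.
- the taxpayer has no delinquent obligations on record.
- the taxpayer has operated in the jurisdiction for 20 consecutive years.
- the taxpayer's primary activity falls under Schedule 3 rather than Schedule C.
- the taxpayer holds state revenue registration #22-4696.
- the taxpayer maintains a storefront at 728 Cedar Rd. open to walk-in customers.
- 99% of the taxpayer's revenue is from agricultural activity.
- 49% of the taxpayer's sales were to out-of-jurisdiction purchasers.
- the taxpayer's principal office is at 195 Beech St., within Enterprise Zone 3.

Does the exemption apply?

(a) not (veteran) — met.
(A) ≥ 10 yrs in jurisdiction — holds.
(B) not (nonprofit) — fails.
(C) no delinquency — met.
(D) ≥40% agricultural — holds.
(i) = T AND F AND T AND T = false.
(ii) not (has storefront) — not satisfied.
(iii) Schedule C activity — not satisfied.
So (b) is not satisfied (F OR F OR F).
(1): T AND F → false.
(a) state-registered — met.
(b) ≤ 12 employees — not met.
(c) in enterprise zone — met.
(2) = T AND F AND T = false.
(3) >75% out-of-jur. sales — not met.
So Overall is not satisfied (F OR F OR F).
Exception (receipts ≤ $150,000) — not satisfied.
Result: main false OR exception false → false.

No — not exempt.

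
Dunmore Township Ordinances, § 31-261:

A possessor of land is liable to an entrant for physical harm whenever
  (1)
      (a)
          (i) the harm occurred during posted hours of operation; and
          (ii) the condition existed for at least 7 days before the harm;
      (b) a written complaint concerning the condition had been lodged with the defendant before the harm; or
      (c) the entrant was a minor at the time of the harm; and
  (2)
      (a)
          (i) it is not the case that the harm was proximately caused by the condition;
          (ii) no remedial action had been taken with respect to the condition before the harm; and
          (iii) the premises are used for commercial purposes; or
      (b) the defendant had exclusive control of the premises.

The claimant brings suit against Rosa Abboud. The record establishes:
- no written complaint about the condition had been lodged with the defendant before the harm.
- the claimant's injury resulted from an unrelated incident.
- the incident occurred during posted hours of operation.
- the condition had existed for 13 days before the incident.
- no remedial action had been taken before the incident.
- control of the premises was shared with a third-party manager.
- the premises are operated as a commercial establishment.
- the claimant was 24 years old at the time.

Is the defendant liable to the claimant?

(i) during posted hours — met.
(ii) condition ≥7 days old — met.
(a): T AND T → true.
(b) complaint lodged — not met.
(c) entrant a minor — fails.
So (1) is satisfied (T OR F OR F).
(i) not (proximate cause) — met.
(ii) no remedial action — met.
(iii) commercial use — satisfied.
(a) = T AND T AND T = true.
(b) exclusive control — not satisfied.
(2): T OR F → true.
Overall: T AND T → true.

Yes — liable.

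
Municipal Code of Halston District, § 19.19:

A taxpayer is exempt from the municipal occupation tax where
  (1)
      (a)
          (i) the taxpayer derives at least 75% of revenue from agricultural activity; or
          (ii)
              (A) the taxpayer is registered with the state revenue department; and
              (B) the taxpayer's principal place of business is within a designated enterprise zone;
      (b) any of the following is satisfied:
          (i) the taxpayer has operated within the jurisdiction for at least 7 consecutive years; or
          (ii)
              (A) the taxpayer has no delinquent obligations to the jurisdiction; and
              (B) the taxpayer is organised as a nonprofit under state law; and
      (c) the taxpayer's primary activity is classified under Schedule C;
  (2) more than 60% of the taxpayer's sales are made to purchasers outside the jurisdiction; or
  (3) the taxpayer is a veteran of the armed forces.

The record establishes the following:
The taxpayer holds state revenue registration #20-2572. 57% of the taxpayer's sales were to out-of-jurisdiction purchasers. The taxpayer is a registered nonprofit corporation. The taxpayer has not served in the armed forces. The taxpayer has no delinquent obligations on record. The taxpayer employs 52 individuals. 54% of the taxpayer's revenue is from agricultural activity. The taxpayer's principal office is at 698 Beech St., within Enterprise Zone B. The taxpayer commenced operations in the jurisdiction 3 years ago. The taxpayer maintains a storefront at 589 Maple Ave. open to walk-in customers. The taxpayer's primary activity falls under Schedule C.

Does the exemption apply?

Yes — exempt.

(i) ≥75% agricultural — fails.
(A) state-registered — holds.
(B) in enterprise zone — holds.
(ii): T AND T → true.
(a): F OR T → true.
(i) ≥ 7 yrs in jurisdiction — not met.
(A) no delinquency — satisfied.
(B) nonprofit — satisfied.
(ii): T AND T → true.
So (b) is satisfied (F OR T).
(c) Schedule C activity — met.
(1) = T AND T AND T = true.
(2) >60% out-of-jur. sales — fails.
(3) veteran — not met.
Overall: T OR F OR F → true.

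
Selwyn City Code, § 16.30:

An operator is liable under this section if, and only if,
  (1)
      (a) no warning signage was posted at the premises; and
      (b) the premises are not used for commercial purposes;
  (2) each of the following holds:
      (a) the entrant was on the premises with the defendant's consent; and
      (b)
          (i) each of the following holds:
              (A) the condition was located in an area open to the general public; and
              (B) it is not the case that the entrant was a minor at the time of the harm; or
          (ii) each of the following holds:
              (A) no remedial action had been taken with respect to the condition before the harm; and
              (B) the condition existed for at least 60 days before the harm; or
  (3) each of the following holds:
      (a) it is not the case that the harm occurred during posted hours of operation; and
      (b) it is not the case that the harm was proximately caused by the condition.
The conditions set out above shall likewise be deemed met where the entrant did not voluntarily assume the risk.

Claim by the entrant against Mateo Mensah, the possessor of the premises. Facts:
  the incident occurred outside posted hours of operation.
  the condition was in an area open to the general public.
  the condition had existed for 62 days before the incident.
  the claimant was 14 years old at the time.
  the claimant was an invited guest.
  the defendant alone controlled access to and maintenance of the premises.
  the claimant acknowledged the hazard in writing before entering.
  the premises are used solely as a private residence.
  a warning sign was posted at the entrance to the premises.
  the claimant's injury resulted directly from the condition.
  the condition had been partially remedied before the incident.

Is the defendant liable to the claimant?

No — not liable.

(a) no signage posted — not met.
(b) not (commercial use) — holds.
So (1) is not satisfied (F AND T).
(a) consent to enter — holds.
(A) public area — satisfied.
(B) not (entrant a minor) — not satisfied.
So (i) is not satisfied (T AND F).
(A) no remedial action — fails.
(B) condition ≥60 days old — holds.
(ii): F AND T → false.
So (b) is not satisfied (F OR F).
(2) = T AND F = false.
(a) not (during posted hours) — met.
(b) not (proximate cause) — fails.
(3): T AND F → false.
Overall: F OR F OR F → false.
Exception (no assumed risk) — not satisfied.
Result: main false OR exception false → false.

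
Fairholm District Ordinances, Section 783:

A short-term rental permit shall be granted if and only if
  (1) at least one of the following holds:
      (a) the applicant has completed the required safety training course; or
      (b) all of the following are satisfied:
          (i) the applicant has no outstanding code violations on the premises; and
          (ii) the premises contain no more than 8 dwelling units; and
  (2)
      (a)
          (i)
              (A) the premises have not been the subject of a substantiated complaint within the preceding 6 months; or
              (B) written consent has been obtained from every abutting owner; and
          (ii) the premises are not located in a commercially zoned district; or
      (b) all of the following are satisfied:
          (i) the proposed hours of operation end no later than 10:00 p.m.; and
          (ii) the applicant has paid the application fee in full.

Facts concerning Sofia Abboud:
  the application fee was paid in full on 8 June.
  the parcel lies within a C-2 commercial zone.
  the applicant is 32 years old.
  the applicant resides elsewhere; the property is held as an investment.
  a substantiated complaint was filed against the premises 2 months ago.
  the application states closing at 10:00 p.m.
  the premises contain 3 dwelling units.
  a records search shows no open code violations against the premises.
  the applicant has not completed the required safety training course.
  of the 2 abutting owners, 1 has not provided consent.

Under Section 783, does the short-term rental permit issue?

(a) safety training — not met.
(i) no code violations — satisfied.
(ii) ≤ 8 units — satisfied.
(b): T AND T → true.
(1) = F OR T = true.
(A) no complaint in 6 mo. — not met.
(B) all abutters consent — not satisfied.
(i) = F OR F = false.
(ii) not (commercially zoned) — not met.
So (a) is not satisfied (F AND F).
(i) closes by 10 p.m. — met.
(ii) fee paid — holds.
(b) = T AND T = true.
(2): F OR T → true.
Overall: T AND T → true.

Yes — granted.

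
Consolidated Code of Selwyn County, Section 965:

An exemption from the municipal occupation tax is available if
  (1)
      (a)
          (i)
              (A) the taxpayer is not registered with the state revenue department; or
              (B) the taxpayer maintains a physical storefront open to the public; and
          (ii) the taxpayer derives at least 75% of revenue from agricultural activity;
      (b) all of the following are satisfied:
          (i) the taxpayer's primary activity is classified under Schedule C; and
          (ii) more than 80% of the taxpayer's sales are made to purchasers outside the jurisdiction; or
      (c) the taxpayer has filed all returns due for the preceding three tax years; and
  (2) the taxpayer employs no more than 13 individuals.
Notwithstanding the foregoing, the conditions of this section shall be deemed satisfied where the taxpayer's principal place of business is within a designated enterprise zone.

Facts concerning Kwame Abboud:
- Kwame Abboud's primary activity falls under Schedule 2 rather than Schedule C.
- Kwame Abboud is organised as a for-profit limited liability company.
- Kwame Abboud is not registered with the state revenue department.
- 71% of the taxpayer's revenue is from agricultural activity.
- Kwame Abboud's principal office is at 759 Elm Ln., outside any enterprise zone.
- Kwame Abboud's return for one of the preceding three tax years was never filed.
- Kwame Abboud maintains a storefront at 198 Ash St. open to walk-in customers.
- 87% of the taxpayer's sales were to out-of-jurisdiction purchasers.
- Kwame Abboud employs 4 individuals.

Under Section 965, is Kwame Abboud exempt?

(A) not (state-registered) — satisfied.
(B) has storefront — met.
(i) = T OR T = true.
(ii) ≥75% agricultural — not satisfied.
(a) = T AND F = false.
(i) Schedule C activity — not met.
(ii) >80% out-of-jur. sales — met.
(b) = F AND T = false.
(c) returns current — fails.
(1): F OR F OR F → false.
(2) ≤ 13 employees — satisfied.
Overall: F AND T → false.
Exception (in enterprise zone) — not satisfied.
Result: main false OR exception false → false.

No — not exempt.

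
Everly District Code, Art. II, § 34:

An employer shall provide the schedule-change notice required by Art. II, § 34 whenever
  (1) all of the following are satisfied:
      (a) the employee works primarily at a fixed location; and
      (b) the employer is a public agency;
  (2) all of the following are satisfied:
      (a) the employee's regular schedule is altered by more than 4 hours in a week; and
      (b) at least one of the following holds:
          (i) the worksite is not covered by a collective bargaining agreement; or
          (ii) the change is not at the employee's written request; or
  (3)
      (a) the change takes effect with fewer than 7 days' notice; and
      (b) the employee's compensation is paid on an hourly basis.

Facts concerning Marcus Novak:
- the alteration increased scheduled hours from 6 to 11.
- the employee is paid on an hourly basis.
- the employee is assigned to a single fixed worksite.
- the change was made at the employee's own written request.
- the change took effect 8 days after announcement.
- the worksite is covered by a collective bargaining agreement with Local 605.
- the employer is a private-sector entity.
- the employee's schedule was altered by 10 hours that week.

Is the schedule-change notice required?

(a) fixed location — met.
(b) public agency — not met.
(1) = T AND F = false.
(a) schedule shift > 4h — met.
(i) no CBA — fails.
(ii) not employee-requested — fails.
So (b) is not satisfied (F OR F).
So (2) is not satisfied (T AND F).
(a) < 7 days' notice — not met.
(b) hourly-paid — satisfied.
So (3) is not satisfied (F AND T).
So Overall is not satisfied (F OR F OR F).

No — not required.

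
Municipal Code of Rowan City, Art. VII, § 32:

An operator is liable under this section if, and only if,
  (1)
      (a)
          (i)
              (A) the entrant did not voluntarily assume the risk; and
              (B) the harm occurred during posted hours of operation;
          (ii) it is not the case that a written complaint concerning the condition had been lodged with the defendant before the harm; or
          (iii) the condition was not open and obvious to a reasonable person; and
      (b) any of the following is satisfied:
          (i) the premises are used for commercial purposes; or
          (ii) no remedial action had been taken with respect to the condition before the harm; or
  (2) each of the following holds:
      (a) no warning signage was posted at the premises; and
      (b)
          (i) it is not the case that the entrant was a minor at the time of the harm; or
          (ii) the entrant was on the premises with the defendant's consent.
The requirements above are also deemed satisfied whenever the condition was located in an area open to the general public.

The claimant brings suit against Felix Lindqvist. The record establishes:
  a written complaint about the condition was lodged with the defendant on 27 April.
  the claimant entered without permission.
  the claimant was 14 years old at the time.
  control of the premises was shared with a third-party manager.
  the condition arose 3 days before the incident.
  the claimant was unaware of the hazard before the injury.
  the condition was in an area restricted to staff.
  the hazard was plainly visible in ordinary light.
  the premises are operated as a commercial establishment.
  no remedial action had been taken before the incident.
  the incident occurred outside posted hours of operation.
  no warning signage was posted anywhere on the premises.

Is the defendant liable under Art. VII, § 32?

No — not liable.

(A) no assumed risk — holds.
(B) during posted hours — not met.
(i): T AND F → false.
(ii) not (complaint lodged) — not satisfied.
(iii) not open/obvious — fails.
(a) = F OR F OR F = false.
(i) commercial use — holds.
(ii) no remedial action — met.
(b): T OR T → true.
(1) = F AND T = false.
(a) no signage posted — met.
(i) not (entrant a minor) — fails.
(ii) consent to enter — fails.
So (b) is not satisfied (F OR F).
So (2) is not satisfied (T AND F).
So Overall is not satisfied (F OR F).
Exception (public area) — not satisfied.
Result: main false OR exception false → false.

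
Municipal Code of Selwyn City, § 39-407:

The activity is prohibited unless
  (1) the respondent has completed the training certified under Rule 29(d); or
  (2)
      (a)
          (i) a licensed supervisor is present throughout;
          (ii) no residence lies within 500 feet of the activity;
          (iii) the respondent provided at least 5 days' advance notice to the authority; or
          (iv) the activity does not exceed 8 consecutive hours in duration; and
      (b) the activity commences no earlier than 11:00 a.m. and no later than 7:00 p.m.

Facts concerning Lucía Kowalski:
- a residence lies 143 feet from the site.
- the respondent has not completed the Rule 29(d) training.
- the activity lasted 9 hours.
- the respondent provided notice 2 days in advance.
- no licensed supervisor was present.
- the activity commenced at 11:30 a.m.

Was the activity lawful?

No — unlawful.

(1) training certified — fails.
(i) supervisor present — fails.
(ii) no residence in 500 ft — not satisfied.
(iii) ≥5 days' notice — fails.
(iv) ≤ 8 hrs duration — not met.
(a) = F OR F OR F OR F = false.
(b) start within hours — holds.
So (2) is not satisfied (F AND T).
Overall = F OR F = false.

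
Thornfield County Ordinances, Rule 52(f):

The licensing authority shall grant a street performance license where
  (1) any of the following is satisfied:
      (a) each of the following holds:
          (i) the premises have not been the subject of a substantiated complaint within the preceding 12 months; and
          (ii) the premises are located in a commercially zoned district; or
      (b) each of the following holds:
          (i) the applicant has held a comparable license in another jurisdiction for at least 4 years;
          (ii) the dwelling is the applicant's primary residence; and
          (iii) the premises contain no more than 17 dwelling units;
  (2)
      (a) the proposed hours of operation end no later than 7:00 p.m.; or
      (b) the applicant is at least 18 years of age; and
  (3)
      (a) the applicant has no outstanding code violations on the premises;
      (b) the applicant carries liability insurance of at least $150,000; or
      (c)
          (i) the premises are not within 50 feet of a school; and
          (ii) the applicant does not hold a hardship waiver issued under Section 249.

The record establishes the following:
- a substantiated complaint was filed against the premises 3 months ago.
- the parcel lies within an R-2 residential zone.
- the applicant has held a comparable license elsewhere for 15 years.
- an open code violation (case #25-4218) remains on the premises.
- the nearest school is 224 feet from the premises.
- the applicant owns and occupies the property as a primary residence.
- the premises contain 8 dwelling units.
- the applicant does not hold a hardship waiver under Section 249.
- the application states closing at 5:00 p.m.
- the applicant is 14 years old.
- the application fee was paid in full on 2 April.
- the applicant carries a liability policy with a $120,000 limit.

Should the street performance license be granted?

Yes — granted.

(i) no complaint in 12 mo. — fails.
(ii) commercially zoned — not satisfied.
So (a) is not satisfied (F AND F).
(i) prior license ≥ 4 yr — satisfied.
(ii) primary residence — satisfied.
(iii) ≤ 17 units — holds.
(b) = T AND T AND T = true.
(1) = F OR T = true.
(a) closes by 7 p.m. — holds.
(b) age ≥ 18 — not satisfied.
(2) = T OR F = true.
(a) no code violations — not met.
(b) insurance ≥ $150,000 — fails.
(i) ≥50 ft from school — met.
(ii) not (hardship waiver) — met.
(c): T AND T → true.
(3): F OR F OR T → true.
Overall = T AND T AND T = true.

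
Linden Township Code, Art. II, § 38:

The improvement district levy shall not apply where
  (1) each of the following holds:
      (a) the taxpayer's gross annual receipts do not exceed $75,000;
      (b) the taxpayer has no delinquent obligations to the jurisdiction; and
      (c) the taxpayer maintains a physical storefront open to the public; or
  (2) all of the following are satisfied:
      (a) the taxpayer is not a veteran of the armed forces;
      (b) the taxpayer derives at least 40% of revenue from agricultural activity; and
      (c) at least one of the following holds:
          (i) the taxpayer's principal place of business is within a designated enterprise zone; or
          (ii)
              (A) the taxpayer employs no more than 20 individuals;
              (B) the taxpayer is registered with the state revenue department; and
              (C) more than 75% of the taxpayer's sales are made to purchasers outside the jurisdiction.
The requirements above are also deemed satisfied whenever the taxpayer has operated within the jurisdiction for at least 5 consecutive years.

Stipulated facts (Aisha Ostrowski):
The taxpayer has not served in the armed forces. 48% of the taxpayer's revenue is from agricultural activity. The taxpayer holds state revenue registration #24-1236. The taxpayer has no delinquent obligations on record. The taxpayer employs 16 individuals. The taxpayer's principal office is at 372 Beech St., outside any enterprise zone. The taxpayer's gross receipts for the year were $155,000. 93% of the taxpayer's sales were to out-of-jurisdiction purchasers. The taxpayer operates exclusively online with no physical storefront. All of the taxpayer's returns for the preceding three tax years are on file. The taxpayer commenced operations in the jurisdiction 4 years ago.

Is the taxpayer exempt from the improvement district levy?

Yes — exempt.

(a) receipts ≤ $75,000 — fails.
(b) no delinquency — met.
(c) has storefront — not met.
(1) = F AND T AND F = false.
(a) not (veteran) — holds.
(b) ≥40% agricultural — met.
(i) in enterprise zone — fails.
(A) ≤ 20 employees — holds.
(B) state-registered — holds.
(C) >75% out-of-jur. sales — satisfied.
So (ii) is satisfied (T AND T AND T).
So (c) is satisfied (F OR T).
(2): T AND T AND T → true.
Overall: F OR T → true.
Exception (≥ 5 yrs in jurisdiction) — not satisfied.
Result: main true OR exception false → true.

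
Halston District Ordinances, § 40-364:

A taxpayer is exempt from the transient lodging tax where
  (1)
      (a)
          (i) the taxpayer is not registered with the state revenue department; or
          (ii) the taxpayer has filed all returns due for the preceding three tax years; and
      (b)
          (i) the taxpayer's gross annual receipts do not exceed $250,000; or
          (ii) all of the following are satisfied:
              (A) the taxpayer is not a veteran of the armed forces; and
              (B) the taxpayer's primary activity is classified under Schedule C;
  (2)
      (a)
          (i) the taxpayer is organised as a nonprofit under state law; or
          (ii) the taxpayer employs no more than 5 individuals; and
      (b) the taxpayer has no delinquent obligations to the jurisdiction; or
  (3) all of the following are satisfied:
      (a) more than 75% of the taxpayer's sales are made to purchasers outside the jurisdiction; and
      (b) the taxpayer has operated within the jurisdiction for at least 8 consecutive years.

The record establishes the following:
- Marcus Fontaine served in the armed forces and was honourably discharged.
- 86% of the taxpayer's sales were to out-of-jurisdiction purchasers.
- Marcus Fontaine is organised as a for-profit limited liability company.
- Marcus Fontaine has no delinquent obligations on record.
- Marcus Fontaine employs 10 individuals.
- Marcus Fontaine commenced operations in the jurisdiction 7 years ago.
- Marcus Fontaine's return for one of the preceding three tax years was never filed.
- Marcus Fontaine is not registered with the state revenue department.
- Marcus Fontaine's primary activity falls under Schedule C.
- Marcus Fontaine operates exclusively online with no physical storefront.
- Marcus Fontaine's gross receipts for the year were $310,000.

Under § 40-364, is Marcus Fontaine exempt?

No — not exempt.

(i) not (state-registered) — met.
(ii) returns current — fails.
So (a) is satisfied (T OR F).
(i) receipts ≤ $250,000 — not met.
(A) not (veteran) — not met.
(B) Schedule C activity — holds.
(ii): F AND T → false.
(b) = F OR F = false.
So (1) is not satisfied (T AND F).
(i) nonprofit — fails.
(ii) ≤ 5 employees — not met.
(a) = F OR F = false.
(b) no delinquency — holds.
(2): F AND T → false.
(a) >75% out-of-jur. sales — met.
(b) ≥ 8 yrs in jurisdiction — not satisfied.
(3): T AND F → false.
Overall: F OR F OR F → false.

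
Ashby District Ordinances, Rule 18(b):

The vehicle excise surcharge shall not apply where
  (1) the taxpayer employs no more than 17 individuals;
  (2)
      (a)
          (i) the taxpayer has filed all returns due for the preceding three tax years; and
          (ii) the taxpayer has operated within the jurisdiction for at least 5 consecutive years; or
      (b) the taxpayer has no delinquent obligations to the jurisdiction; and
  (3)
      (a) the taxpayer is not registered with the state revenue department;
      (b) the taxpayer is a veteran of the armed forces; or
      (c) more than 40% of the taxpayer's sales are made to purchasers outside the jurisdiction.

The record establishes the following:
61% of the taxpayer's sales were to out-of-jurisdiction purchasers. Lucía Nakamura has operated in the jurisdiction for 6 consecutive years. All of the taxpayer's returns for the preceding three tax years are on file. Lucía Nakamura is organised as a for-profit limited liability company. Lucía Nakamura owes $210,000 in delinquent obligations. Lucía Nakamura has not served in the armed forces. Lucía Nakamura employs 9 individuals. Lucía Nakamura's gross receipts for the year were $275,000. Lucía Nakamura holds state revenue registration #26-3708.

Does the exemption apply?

(1) ≤ 17 employees — satisfied.
(i) returns current — met.
(ii) ≥ 5 yrs in jurisdiction — holds.
So (a) is satisfied (T AND T).
(b) no delinquency — fails.
So (2) is satisfied (T OR F).
(a) not (state-registered) — not satisfied.
(b) veteran — fails.
(c) >40% out-of-jur. sales — satisfied.
(3) = F OR F OR T = true.
Overall: T AND T AND T → true.

Yes — exempt.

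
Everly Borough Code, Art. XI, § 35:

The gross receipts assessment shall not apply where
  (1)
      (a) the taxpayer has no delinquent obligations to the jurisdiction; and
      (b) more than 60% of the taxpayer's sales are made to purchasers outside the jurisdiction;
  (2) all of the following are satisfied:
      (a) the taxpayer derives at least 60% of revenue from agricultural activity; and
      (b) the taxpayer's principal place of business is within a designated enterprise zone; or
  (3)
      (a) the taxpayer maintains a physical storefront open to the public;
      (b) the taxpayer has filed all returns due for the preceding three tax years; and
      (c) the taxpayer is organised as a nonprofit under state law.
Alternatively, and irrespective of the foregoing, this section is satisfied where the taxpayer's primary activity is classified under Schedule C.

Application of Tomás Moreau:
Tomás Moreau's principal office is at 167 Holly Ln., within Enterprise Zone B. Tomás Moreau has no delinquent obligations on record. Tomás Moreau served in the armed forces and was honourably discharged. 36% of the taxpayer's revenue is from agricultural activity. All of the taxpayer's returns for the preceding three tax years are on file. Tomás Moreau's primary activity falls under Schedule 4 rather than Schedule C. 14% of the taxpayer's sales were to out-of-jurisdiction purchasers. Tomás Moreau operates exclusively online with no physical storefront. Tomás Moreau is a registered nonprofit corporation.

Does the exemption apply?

(a) no delinquency — holds.
(b) >60% out-of-jur. sales — not met.
So (1) is not satisfied (T AND F).
(a) ≥60% agricultural — not met.
(b) in enterprise zone — satisfied.
(2) = F AND T = false.
(a) has storefront — not met.
(b) returns current — satisfied.
(c) nonprofit — met.
(3): F AND T AND T → false.
Overall = F OR F OR F = false.
Exception (Schedule C activity) — not satisfied.
Result: main false OR exception false → false.

No — not exempt.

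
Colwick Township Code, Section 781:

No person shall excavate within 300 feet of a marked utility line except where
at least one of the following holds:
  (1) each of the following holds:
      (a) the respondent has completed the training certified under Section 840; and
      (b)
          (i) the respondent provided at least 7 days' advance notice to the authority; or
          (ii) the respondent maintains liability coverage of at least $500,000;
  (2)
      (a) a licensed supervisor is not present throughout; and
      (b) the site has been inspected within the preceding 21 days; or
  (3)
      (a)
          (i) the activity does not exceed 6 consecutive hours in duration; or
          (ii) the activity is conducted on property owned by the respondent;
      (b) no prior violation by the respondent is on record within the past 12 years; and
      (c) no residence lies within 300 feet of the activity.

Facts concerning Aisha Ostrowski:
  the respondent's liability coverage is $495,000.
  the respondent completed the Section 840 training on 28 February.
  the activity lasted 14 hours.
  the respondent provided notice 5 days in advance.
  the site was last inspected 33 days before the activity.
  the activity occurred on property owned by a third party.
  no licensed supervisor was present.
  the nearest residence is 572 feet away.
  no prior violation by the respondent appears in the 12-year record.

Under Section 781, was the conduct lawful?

(a) training certified — met.
(i) ≥7 days' notice — not satisfied.
(ii) coverage ≥ $500,000 — not met.
(b): F OR F → false.
(1) = T AND F = false.
(a) not (supervisor present) — holds.
(b) site inspected — fails.
(2) = T AND F = false.
(i) ≤ 6 hrs duration — fails.
(ii) own property — not met.
(a) = F OR F = false.
(b) no prior violation — holds.
(c) no residence in 300 ft — satisfied.
So (3) is not satisfied (F AND T AND T).
Overall: F OR F OR F → false.

No — unlawful.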